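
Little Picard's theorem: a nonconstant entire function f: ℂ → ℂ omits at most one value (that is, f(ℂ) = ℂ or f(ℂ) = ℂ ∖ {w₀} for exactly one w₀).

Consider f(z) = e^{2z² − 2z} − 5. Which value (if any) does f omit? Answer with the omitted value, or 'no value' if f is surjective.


Little Picard bounds the complement of f(ℂ) to at most one point.
The exponent g(z) = 2z² − 2z is a nonconstant polynomial, hence surjective onto ℂ. So e^{g(z)} takes every value in {e^w : w ∈ ℂ} = ℂ ∖ {0}. Adding -5 shifts the range to ℂ ∖ {-5}. f omits exactly -5.

Omitted value: -5.


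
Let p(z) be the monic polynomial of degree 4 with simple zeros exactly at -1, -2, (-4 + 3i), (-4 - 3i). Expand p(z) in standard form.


The polynomial is p(z) = ∏_{α ∈ S} (z − α), where S = {-1, -2, (-4 + 3i), (-4 - 3i)}.
Expanding the product yields: p(z) = z^4 + 11·z^3 + 51·z^2 + 91·z + 50.
Note conjugate pairs combine to real quadratics: (z − (-4+3i))(z − (-4−3i)) = z² + 8z + 25.
The resulting polynomial has degree 4 and real coefficients as required.

p(z) = z^4 + 11·z^3 + 51·z^2 + 91·z + 50.


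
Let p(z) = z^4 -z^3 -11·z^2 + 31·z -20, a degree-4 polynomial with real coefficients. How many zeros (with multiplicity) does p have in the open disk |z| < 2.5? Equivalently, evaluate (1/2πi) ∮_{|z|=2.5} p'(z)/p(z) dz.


The zeros of p are: (2 + 1i), (2 - 1i), -4, 1.
Their magnitudes are: 2.236, 2.236, 4, 1.
Zeros with |z| < R = 2.5: (2 + 1i), (2 - 1i), 1.
Count = 3.
By the argument principle, (1/2πi) ∮_{|z|=R} p'(z)/p(z) dz equals exactly this count.

Number of zeros inside |z| < 2.5: 3.


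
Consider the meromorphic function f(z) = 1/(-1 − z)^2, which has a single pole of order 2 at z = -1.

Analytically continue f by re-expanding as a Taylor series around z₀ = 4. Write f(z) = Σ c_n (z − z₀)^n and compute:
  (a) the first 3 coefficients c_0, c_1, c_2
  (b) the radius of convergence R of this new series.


Let w = z − z₀, so z = z₀ + w.
Then -1 − z = -1 − (z₀ + w) = (-1 − z₀) − w = -5 − w.
f(z) = 1/(-5 − w)^2 = (1/(-5)^2) · (1 − w/(-5))^{−2}.
By the binomial series (1−u)^{−2} = Σ_{n≥0} C(n+1, 1) u^n for |u|<1, with u = w/(-5):
  c_n = C(n+1, 1) / (-5)^(n+2).
  c_0 = 1/(-5)^2 = 1/25.
  c_1 = 2/(-5)^3 = -2/125.
  c_2 = 3/(-5)^4 = 3/625.
The series is valid for |w/d| < 1, i.e. |z − z₀| < |d|.
Radius of convergence: R = |-1 − z₀| = |-5| = 5 (distance from z₀ to the singularity z = -1).

c_0 = 1/25, c_1 = -2/125, c_2 = 3/625; R = 5.


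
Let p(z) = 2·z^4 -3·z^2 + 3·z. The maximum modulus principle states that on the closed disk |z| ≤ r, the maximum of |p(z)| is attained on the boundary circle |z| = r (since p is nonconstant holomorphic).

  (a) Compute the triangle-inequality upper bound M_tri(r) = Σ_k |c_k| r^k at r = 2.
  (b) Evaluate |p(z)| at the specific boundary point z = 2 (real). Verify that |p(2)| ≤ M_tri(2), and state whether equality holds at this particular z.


Coefficients: c_0 = 0, c_1 = 3, c_2 = -3, c_3 = 0, c_4 = 2. Radius r = 2.
Part (a). Triangle bound: M_tri(r) = Σ_k |c_k| r^k
  = |0|·2^0 + |3|·2^1 + |-3|·2^2 + |0|·2^3 + |2|·2^4
  = 0 + 6 + 12 + 0 + 32 = 50.
This bounds M(r) := max_{|z|=r} |p(z)| from above; equality holds iff all terms c_k z^k can be made to align in phase at a single z on |z|=r.
Part (b). At z = 2 (real, on the circle |z| = r):
  p(2) = (0)·2^0 + (3)·2^1 + (-3)·2^2 + (0)·2^3 + (2)·2^4 = 26.
  |p(2)| = 26.
Check: |p(2)| = 26 ≤ 50 = M_tri(2). ✓ Equality does not hold at z = 2 (the coefficients have mixed signs, so the terms do not all align in phase there).

M_tri(2) = 50; |p(2)| = 26; equality at z=2: no.


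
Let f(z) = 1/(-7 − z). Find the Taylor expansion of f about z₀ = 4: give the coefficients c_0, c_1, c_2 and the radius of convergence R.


Let w = z − z₀, so z = z₀ + w.
Then -7 − z = -7 − (z₀ + w) = (-7 − z₀) − w = -11 − w.
f(z) = 1/(-11 − w) = (1/(-11)) · 1/(1 − w/(-11)) = Σ_{n≥0} w^n / (-11)^(n+1).
So c_n = 1/(-11)^(n+1):
  c_0 = 1/(-11)^1 = -1/11.
  c_1 = 1/(-11)^2 = 1/121.
  c_2 = 1/(-11)^3 = -1/1331.
The series is valid for |w/d| < 1, i.e. |z − z₀| < |d|.
Radius of convergence: R = |-7 − z₀| = |-11| = 11 (distance from z₀ to the singularity z = -7).

c_0 = -1/11, c_1 = 1/121, c_2 = -1/1331; R = 11.


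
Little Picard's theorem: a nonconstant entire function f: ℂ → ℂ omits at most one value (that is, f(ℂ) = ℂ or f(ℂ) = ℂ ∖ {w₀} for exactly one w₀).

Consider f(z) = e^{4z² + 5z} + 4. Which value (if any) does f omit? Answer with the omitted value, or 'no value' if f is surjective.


Little Picard bounds the complement of f(ℂ) to at most one point.
The exponent g(z) = 4z² + 5z is a nonconstant polynomial, hence surjective onto ℂ. So e^{g(z)} takes every value in {e^w : w ∈ ℂ} = ℂ ∖ {0}. Adding 4 shifts the range to ℂ ∖ {4}. f omits exactly 4.

Omitted value: 4.


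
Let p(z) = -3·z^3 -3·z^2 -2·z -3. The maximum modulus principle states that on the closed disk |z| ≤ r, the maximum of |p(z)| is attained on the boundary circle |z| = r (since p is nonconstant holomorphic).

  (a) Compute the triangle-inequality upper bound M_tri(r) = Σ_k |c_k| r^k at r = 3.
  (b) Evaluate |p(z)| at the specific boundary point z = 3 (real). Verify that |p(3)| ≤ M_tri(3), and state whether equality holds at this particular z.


Coefficients: c_0 = -3, c_1 = -2, c_2 = -3, c_3 = -3. Radius r = 3.
Part (a). Triangle bound: M_tri(r) = Σ_k |c_k| r^k
  = |-3|·3^0 + |-2|·3^1 + |-3|·3^2 + |-3|·3^3
  = 3 + 6 + 27 + 81 = 117.
This bounds M(r) := max_{|z|=r} |p(z)| from above; equality holds iff all terms c_k z^k can be made to align in phase at a single z on |z|=r.
Part (b). At z = 3 (real, on the circle |z| = r):
  p(3) = (-3)·3^0 + (-2)·3^1 + (-3)·3^2 + (-3)·3^3 = -117.
  |p(3)| = 117.
Since all nonzero coefficients share the same sign, |p(3)| = 117 = M_tri(3); the triangle bound is attained at z = 3, so in fact M(r) = 117.

M_tri(3) = 117; |p(3)| = 117; equality at z=3: yes.


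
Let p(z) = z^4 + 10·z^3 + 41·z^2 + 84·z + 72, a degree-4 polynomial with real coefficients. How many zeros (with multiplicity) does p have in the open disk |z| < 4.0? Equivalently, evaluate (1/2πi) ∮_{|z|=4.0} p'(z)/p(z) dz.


The zeros of p are: -3, -3, (-2 + 2i), (-2 - 2i).
Their magnitudes are: 3, 3, 2.828, 2.828.
Zeros with |z| < R = 4.0: -3, -3, (-2 + 2i), (-2 - 2i).
Count = 4.
By the argument principle, (1/2πi) ∮_{|z|=R} p'(z)/p(z) dz equals exactly this count.

Number of zeros inside |z| < 4.0: 4.


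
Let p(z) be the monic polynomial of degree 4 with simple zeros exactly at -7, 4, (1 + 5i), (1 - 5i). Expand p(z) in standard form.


The polynomial is p(z) = ∏_{α ∈ S} (z − α), where S = {-7, 4, (1 + 5i), (1 - 5i)}.
Expanding the product yields: p(z) = z^4 + z^3 -8·z^2 + 134·z -728.
Note conjugate pairs combine to real quadratics: (z − (1+5i))(z − (1−5i)) = z² − 2z + 26.
The resulting polynomial has degree 4 and real coefficients as required.

p(z) = z^4 + z^3 -8·z^2 + 134·z -728.


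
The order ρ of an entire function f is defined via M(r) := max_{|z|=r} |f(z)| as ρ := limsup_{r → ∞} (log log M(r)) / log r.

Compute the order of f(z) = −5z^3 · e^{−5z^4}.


M(r) = max_{|z|=r} |-5|·|z|^3·|e^{−5z^4}| = 5·r^3 · e^{5r^4} (the factors attain their maxima compatibly on |z|=r). Then log M(r) = log 5 + 3·log r + 5r^4, dominated by the last term, so log log M(r) ~ 4·log r. The polynomial factor -5z^3 contributes only a log r term and does not affect the order. ρ = 4.
Therefore ρ = 4.

Order ρ = 4.


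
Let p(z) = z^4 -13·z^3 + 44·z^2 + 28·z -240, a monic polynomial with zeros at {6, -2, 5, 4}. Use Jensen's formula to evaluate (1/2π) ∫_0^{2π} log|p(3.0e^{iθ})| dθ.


Zeros: -2, 4, 5, 6; r = 3.0.
Inside |z| < r: -2. Outside (|z| ≥ r): 4, 5, 6.
p(0) = -240, so log|p(0)| = log(240) = 5.4806.
Apply Jensen: I(r) = log|p(0)| + Σ_k log(r/|z_k|), summed over zeros inside |z| < r.
  log(r/|z_k|) for z_k = -2: log(3.0/2) = 0.4055
  Outside zeros (4, 5, 6) contribute nothing to the Jensen sum.
Sum over inside zeros: 0.4055.
I(r) = log|p(0)| + (inside sum) = 5.4806 + 0.4055 = 5.8861.
Note: since some zeros are outside |z| ≤ r, the simplified n·log(r) form does NOT apply — only the inside zeros contribute.

I(r) ≈ 5.8861.


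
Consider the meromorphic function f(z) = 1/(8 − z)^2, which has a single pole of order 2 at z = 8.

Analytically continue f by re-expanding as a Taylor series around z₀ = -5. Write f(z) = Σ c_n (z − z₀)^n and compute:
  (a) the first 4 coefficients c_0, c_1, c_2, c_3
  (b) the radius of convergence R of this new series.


Let w = z − z₀, so z = z₀ + w.
Then 8 − z = 8 − (z₀ + w) = (8 − z₀) − w = 13 − w.
f(z) = 1/(13 − w)^2 = (1/(13)^2) · (1 − w/(13))^{−2}.
By the binomial series (1−u)^{−2} = Σ_{n≥0} C(n+1, 1) u^n for |u|<1, with u = w/(13):
  c_n = C(n+1, 1) / (13)^(n+2).
  c_0 = 1/(13)^2 = 1/169.
  c_1 = 2/(13)^3 = 2/2197.
  c_2 = 3/(13)^4 = 3/28561.
  c_3 = 4/(13)^5 = 4/371293.
The series is valid for |w/d| < 1, i.e. |z − z₀| < |d|.
Radius of convergence: R = |8 − z₀| = |13| = 13 (distance from z₀ to the singularity z = 8).

c_0 = 1/169, c_1 = 2/2197, c_2 = 3/28561, c_3 = 4/371293; R = 13.


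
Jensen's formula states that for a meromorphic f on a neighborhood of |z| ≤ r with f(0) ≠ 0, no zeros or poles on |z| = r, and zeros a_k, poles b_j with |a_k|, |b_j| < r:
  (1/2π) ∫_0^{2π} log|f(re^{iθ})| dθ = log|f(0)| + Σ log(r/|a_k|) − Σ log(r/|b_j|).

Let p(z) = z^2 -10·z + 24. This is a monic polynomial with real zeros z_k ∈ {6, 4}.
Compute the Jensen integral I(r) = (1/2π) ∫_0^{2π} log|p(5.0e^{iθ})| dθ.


Zeros: 4, 6; r = 5.0.
Inside |z| < r: 4. Outside (|z| ≥ r): 6.
p(0) = 24, so log|p(0)| = log(24) = 3.1781.
Apply Jensen: I(r) = log|p(0)| + Σ_k log(r/|z_k|), summed over zeros inside |z| < r.
  log(r/|z_k|) for z_k = 4: log(5.0/4) = 0.2231
  Outside zeros (6) contribute nothing to the Jensen sum.
Sum over inside zeros: 0.2231.
I(r) = log|p(0)| + (inside sum) = 3.1781 + 0.2231 = 3.4012.
Note: since some zeros are outside |z| ≤ r, the simplified n·log(r) form does NOT apply — only the inside zeros contribute.

I(r) ≈ 3.4012.


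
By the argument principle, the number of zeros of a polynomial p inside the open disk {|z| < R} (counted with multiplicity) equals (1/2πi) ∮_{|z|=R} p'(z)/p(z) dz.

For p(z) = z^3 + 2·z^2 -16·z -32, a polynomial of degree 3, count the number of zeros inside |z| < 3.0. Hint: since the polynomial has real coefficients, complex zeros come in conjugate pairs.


The zeros of p are: -4, -2, 4.
Their magnitudes are: 4, 2, 4.
Zeros with |z| < R = 3.0: -2.
Count = 1.
By the argument principle, (1/2πi) ∮_{|z|=R} p'(z)/p(z) dz equals exactly this count.

Number of zeros inside |z| < 3.0: 1.


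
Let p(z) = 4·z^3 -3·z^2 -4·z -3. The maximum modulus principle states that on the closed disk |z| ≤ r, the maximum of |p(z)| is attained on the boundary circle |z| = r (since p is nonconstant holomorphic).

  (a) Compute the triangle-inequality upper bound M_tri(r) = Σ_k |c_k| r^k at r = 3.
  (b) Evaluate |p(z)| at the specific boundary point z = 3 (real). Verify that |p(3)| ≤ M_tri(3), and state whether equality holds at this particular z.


Coefficients: c_0 = -3, c_1 = -4, c_2 = -3, c_3 = 4. Radius r = 3.
Part (a). Triangle bound: M_tri(r) = Σ_k |c_k| r^k
  = |-3|·3^0 + |-4|·3^1 + |-3|·3^2 + |4|·3^3
  = 3 + 12 + 27 + 108 = 150.
This bounds M(r) := max_{|z|=r} |p(z)| from above; equality holds iff all terms c_k z^k can be made to align in phase at a single z on |z|=r.
Part (b). At z = 3 (real, on the circle |z| = r):
  p(3) = (-3)·3^0 + (-4)·3^1 + (-3)·3^2 + (4)·3^3 = 66.
  |p(3)| = 66.
Check: |p(3)| = 66 ≤ 150 = M_tri(3). ✓ Equality does not hold at z = 3 (the coefficients have mixed signs, so the terms do not all align in phase there).

M_tri(3) = 150; |p(3)| = 66; equality at z=3: no.


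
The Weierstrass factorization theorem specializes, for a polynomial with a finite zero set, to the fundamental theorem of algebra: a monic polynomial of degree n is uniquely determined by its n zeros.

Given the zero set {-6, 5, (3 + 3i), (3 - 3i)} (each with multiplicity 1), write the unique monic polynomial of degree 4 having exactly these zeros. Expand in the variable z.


The polynomial is p(z) = ∏_{α ∈ S} (z − α), where S = {-6, 5, (3 + 3i), (3 - 3i)}.
Expanding the product yields: p(z) = z^4 -5·z^3 -18·z^2 + 198·z -540.
Note conjugate pairs combine to real quadratics: (z − (3+3i))(z − (3−3i)) = z² − 6z + 18.
The resulting polynomial has degree 4 and real coefficients as required.

p(z) = z^4 -5·z^3 -18·z^2 + 198·z -540.


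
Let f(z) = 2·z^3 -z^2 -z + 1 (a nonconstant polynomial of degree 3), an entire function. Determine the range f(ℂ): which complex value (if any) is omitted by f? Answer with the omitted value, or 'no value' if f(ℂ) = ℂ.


Little Picard bounds the complement of f(ℂ) to at most one point.
For every w ∈ ℂ, the equation p(z) − w = 0 is a nonconstant polynomial in z and hence has at least one root by the fundamental theorem of algebra. So p is surjective onto ℂ, omitting no value.

Omitted value: no value.


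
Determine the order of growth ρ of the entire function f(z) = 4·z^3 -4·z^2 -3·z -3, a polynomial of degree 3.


|f(z)| ≤ Σ|c_k|·r^k = O(r^3) as r → ∞. Polynomial growth is O(e^{r^ε}) for every ε > 0 (since r^3/e^{r^ε} → 0), so ρ ≤ ε for all ε > 0, i.e. ρ = 0. Every nonconstant polynomial has order 0.
Therefore ρ = 0.

Order ρ = 0.


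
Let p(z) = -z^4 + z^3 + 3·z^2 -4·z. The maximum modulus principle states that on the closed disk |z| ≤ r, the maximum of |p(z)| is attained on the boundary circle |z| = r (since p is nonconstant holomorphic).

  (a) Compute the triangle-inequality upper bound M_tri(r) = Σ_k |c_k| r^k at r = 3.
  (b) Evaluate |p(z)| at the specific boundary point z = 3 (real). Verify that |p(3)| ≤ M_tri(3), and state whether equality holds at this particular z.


Coefficients: c_0 = 0, c_1 = -4, c_2 = 3, c_3 = 1, c_4 = -1. Radius r = 3.
Part (a). Triangle bound: M_tri(r) = Σ_k |c_k| r^k
  = |0|·3^0 + |-4|·3^1 + |3|·3^2 + |1|·3^3 + |-1|·3^4
  = 0 + 12 + 27 + 27 + 81 = 147.
This bounds M(r) := max_{|z|=r} |p(z)| from above; equality holds iff all terms c_k z^k can be made to align in phase at a single z on |z|=r.
Part (b). At z = 3 (real, on the circle |z| = r):
  p(3) = (0)·3^0 + (-4)·3^1 + (3)·3^2 + (1)·3^3 + (-1)·3^4 = -39.
  |p(3)| = 39.
Check: |p(3)| = 39 ≤ 147 = M_tri(3). ✓ Equality does not hold at z = 3 (the coefficients have mixed signs, so the terms do not all align in phase there).

M_tri(3) = 147; |p(3)| = 39; equality at z=3: no.


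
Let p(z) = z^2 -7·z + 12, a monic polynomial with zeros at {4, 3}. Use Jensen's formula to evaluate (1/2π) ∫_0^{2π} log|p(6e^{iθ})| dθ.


Zeros: 3, 4; r = 6.
Inside |z| < r: 3, 4. Outside (|z| ≥ r): ∅.
p(0) = 12, so log|p(0)| = log(12) = 2.4849.
Apply Jensen: I(r) = log|p(0)| + Σ_k log(r/|z_k|), summed over zeros inside |z| < r.
  log(r/|z_k|) for z_k = 4: log(6/4) = 0.4055
  log(r/|z_k|) for z_k = 3: log(6/3) = 0.6931
Sum over inside zeros: 1.0986.
I(r) = log|p(0)| + (inside sum) = 2.4849 + 1.0986 = 3.5835.
Closed form (all zeros inside, monic): I(r) = n·log(r) = 2·log(6) = 3.5835. ✓

I(r) ≈ 3.5835.


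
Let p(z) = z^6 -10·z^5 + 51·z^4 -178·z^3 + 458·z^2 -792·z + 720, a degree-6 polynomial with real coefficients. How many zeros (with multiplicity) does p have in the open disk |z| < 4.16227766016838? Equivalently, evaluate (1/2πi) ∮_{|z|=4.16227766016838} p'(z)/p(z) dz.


The zeros of p are: (2 + 2i), (2 - 2i), (0 + 3i), (0 - 3i), (3 + 1i), (3 - 1i).
Their magnitudes are: 2.828, 2.828, 3, 3, 3.162, 3.162.
Zeros with |z| < R = 4.16227766016838: (2 + 2i), (2 - 2i), (0 + 3i), (0 - 3i), (3 + 1i), (3 - 1i).
Count = 6.
By the argument principle, (1/2πi) ∮_{|z|=R} p'(z)/p(z) dz equals exactly this count.

Number of zeros inside |z| < 4.16227766016838: 6.


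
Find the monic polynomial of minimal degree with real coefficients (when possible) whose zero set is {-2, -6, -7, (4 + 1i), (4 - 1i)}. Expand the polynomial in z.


The polynomial is p(z) = ∏_{α ∈ S} (z − α), where S = {-2, -6, -7, (4 + 1i), (4 - 1i)}.
Expanding the product yields: p(z) = z^5 + 7·z^4 -35·z^3 -205·z^2 + 484·z + 1428.
Note conjugate pairs combine to real quadratics: (z − (4+1i))(z − (4−1i)) = z² − 8z + 17.
The resulting polynomial has degree 5 and real coefficients as required.

p(z) = z^5 + 7·z^4 -35·z^3 -205·z^2 + 484·z + 1428.


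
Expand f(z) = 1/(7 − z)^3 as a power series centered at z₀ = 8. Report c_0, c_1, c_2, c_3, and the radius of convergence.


Let w = z − z₀, so z = z₀ + w.
Then 7 − z = 7 − (z₀ + w) = (7 − z₀) − w = -1 − w.
f(z) = 1/(-1 − w)^3 = (1/(-1)^3) · (1 − w/(-1))^{−3}.
By the binomial series (1−u)^{−3} = Σ_{n≥0} C(n+2, 2) u^n for |u|<1, with u = w/(-1):
  c_n = C(n+2, 2) / (-1)^(n+3).
  c_0 = 1/(-1)^3 = -1.
  c_1 = 3/(-1)^4 = 3.
  c_2 = 6/(-1)^5 = -6.
  c_3 = 10/(-1)^6 = 10.
The series is valid for |w/d| < 1, i.e. |z − z₀| < |d|.
Radius of convergence: R = |7 − z₀| = |-1| = 1 (distance from z₀ to the singularity z = 7).

c_0 = -1, c_1 = 3, c_2 = -6, c_3 = 10; R = 1.


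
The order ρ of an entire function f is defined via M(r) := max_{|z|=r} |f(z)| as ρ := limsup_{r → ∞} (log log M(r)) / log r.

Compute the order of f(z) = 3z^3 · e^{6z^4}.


M(r) = max_{|z|=r} |3|·|z|^3·|e^{6z^4}| = 3·r^3 · e^{6r^4} (the factors attain their maxima compatibly on |z|=r). Then log M(r) = log 3 + 3·log r + 6r^4, dominated by the last term, so log log M(r) ~ 4·log r. The polynomial factor 3z^3 contributes only a log r term and does not affect the order. ρ = 4.
Therefore ρ = 4.

Order ρ = 4.


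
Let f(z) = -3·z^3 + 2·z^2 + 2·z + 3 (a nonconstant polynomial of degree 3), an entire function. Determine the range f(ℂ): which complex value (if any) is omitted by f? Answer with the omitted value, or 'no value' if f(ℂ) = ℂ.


Little Picard bounds the complement of f(ℂ) to at most one point.
For every w ∈ ℂ, the equation p(z) − w = 0 is a nonconstant polynomial in z and hence has at least one root by the fundamental theorem of algebra. So p is surjective onto ℂ, omitting no value.

Omitted value: no value.


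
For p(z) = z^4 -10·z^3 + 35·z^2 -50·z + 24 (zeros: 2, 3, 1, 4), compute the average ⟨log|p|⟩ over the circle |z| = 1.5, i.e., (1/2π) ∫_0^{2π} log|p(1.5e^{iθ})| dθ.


Zeros: 1, 2, 3, 4; r = 1.5.
Inside |z| < r: 1. Outside (|z| ≥ r): 2, 3, 4.
p(0) = 24, so log|p(0)| = log(24) = 3.1781.
Apply Jensen: I(r) = log|p(0)| + Σ_k log(r/|z_k|), summed over zeros inside |z| < r.
  log(r/|z_k|) for z_k = 1: log(1.5/1) = 0.4055
  Outside zeros (2, 3, 4) contribute nothing to the Jensen sum.
Sum over inside zeros: 0.4055.
I(r) = log|p(0)| + (inside sum) = 3.1781 + 0.4055 = 3.5835.
Note: since some zeros are outside |z| ≤ r, the simplified n·log(r) form does NOT apply — only the inside zeros contribute.

I(r) ≈ 3.5835.


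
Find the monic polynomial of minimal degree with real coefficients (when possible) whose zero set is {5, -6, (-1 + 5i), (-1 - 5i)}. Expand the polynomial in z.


The polynomial is p(z) = ∏_{α ∈ S} (z − α), where S = {5, -6, (-1 + 5i), (-1 - 5i)}.
Expanding the product yields: p(z) = z^4 + 3·z^3 -2·z^2 -34·z -780.
Note conjugate pairs combine to real quadratics: (z − (-1+5i))(z − (-1−5i)) = z² + 2z + 26.
The resulting polynomial has degree 4 and real coefficients as required.

p(z) = z^4 + 3·z^3 -2·z^2 -34·z -780.


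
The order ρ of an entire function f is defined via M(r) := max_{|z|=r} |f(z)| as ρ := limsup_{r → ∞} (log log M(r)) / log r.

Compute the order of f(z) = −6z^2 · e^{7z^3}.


M(r) = max_{|z|=r} |-6|·|z|^2·|e^{7z^3}| = 6·r^2 · e^{7r^3} (the factors attain their maxima compatibly on |z|=r). Then log M(r) = log 6 + 2·log r + 7r^3, dominated by the last term, so log log M(r) ~ 3·log r. The polynomial factor -6z^2 contributes only a log r term and does not affect the order. ρ = 3.
Therefore ρ = 3.

Order ρ = 3.


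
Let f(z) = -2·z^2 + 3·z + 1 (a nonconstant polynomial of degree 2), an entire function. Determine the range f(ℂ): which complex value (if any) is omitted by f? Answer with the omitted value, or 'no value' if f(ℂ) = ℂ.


Little Picard bounds the complement of f(ℂ) to at most one point.
For every w ∈ ℂ, the equation p(z) − w = 0 is a nonconstant polynomial in z and hence has at least one root by the fundamental theorem of algebra. So p is surjective onto ℂ, omitting no value.

Omitted value: no value.


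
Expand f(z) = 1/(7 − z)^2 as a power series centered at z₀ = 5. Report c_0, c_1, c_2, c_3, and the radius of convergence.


Let w = z − z₀, so z = z₀ + w.
Then 7 − z = 7 − (z₀ + w) = (7 − z₀) − w = 2 − w.
f(z) = 1/(2 − w)^2 = (1/(2)^2) · (1 − w/(2))^{−2}.
By the binomial series (1−u)^{−2} = Σ_{n≥0} C(n+1, 1) u^n for |u|<1, with u = w/(2):
  c_n = C(n+1, 1) / (2)^(n+2).
  c_0 = 1/(2)^2 = 1/4.
  c_1 = 2/(2)^3 = 1/4.
  c_2 = 3/(2)^4 = 3/16.
  c_3 = 4/(2)^5 = 1/8.
The series is valid for |w/d| < 1, i.e. |z − z₀| < |d|.
Radius of convergence: R = |7 − z₀| = |2| = 2 (distance from z₀ to the singularity z = 7).

c_0 = 1/4, c_1 = 1/4, c_2 = 3/16, c_3 = 1/8; R = 2.


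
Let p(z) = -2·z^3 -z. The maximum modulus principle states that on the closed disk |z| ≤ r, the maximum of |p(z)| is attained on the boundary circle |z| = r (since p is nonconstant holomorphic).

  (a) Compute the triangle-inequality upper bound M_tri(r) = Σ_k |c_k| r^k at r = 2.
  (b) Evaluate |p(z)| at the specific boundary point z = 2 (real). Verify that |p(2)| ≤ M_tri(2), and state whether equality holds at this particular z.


Coefficients: c_0 = 0, c_1 = -1, c_2 = 0, c_3 = -2. Radius r = 2.
Part (a). Triangle bound: M_tri(r) = Σ_k |c_k| r^k
  = |0|·2^0 + |-1|·2^1 + |0|·2^2 + |-2|·2^3
  = 0 + 2 + 0 + 16 = 18.
This bounds M(r) := max_{|z|=r} |p(z)| from above; equality holds iff all terms c_k z^k can be made to align in phase at a single z on |z|=r.
Part (b). At z = 2 (real, on the circle |z| = r):
  p(2) = (0)·2^0 + (-1)·2^1 + (0)·2^2 + (-2)·2^3 = -18.
  |p(2)| = 18.
Since all nonzero coefficients share the same sign, |p(2)| = 18 = M_tri(2); the triangle bound is attained at z = 2, so in fact M(r) = 18.

M_tri(2) = 18; |p(2)| = 18; equality at z=2: yes.


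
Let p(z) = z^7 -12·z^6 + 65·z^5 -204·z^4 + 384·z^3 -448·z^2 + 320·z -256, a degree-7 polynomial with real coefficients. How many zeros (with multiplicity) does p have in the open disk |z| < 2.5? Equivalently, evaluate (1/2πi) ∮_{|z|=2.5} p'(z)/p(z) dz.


The zeros of p are: (2 + 2i), (2 - 2i), 4, (0 + 1i), (0 - 1i), (2 + 2i), (2 - 2i).
Their magnitudes are: 2.828, 2.828, 4, 1, 1, 2.828, 2.828.
Zeros with |z| < R = 2.5: (0 + 1i), (0 - 1i).
Count = 2.
By the argument principle, (1/2πi) ∮_{|z|=R} p'(z)/p(z) dz equals exactly this count.

Number of zeros inside |z| < 2.5: 2.


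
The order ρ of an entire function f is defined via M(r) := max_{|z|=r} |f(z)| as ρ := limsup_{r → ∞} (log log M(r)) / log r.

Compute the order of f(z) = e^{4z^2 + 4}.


|e^{4z^2 + 4}| = e^{Re(4·z^2) + 4} ≤ e^{4|z|^2 + 4} = e^{4r^2 + 4} on |z| = r, so ρ ≤ 2. Choosing z on |z|=r so that 4·z^2 is real positive (always possible by picking arg z appropriately) gives |f(z)| = e^{4r^2 + 4}, matching the bound. The additive constant 4 does not affect log log M(r) ~ 2·log r. Hence ρ = 2.
Therefore ρ = 2.

Order ρ = 2.


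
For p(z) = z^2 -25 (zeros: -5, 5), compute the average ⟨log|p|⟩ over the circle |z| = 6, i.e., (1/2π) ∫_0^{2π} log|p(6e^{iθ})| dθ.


Zeros: -5, 5; r = 6.
Inside |z| < r: -5, 5. Outside (|z| ≥ r): ∅.
p(0) = -25, so log|p(0)| = log(25) = 3.2189.
Apply Jensen: I(r) = log|p(0)| + Σ_k log(r/|z_k|), summed over zeros inside |z| < r.
  log(r/|z_k|) for z_k = -5: log(6/5) = 0.1823
  log(r/|z_k|) for z_k = 5: log(6/5) = 0.1823
Sum over inside zeros: 0.3646.
I(r) = log|p(0)| + (inside sum) = 3.2189 + 0.3646 = 3.5835.
Closed form (all zeros inside, monic): I(r) = n·log(r) = 2·log(6) = 3.5835. ✓

I(r) ≈ 3.5835.


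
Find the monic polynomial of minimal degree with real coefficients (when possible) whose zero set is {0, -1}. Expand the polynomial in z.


The polynomial is p(z) = ∏_{α ∈ S} (z − α), where S = {0, -1}.
Expanding the product yields: p(z) = z^2 + z.
The resulting polynomial has degree 2 and real coefficients as required.

p(z) = z^2 + z.


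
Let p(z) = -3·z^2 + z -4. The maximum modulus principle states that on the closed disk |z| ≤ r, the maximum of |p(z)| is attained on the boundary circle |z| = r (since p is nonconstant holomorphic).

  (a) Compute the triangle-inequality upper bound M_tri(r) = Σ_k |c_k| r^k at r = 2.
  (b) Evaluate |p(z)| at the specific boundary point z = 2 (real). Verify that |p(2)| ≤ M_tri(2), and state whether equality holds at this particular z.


Coefficients: c_0 = -4, c_1 = 1, c_2 = -3. Radius r = 2.
Part (a). Triangle bound: M_tri(r) = Σ_k |c_k| r^k
  = |-4|·2^0 + |1|·2^1 + |-3|·2^2
  = 4 + 2 + 12 = 18.
This bounds M(r) := max_{|z|=r} |p(z)| from above; equality holds iff all terms c_k z^k can be made to align in phase at a single z on |z|=r.
Part (b). At z = 2 (real, on the circle |z| = r):
  p(2) = (-4)·2^0 + (1)·2^1 + (-3)·2^2 = -14.
  |p(2)| = 14.
Check: |p(2)| = 14 ≤ 18 = M_tri(2). ✓ Equality does not hold at z = 2 (the coefficients have mixed signs, so the terms do not all align in phase there).

M_tri(2) = 18; |p(2)| = 14; equality at z=2: no.


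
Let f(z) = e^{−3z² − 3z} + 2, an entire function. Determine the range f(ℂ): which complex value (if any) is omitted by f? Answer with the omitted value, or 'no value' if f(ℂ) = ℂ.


Little Picard bounds the complement of f(ℂ) to at most one point.
The exponent g(z) = −3z² − 3z is a nonconstant polynomial, hence surjective onto ℂ. So e^{g(z)} takes every value in {e^w : w ∈ ℂ} = ℂ ∖ {0}. Adding 2 shifts the range to ℂ ∖ {2}. f omits exactly 2.

Omitted value: 2.


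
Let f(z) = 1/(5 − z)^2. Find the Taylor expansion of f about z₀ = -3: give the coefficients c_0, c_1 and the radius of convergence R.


Let w = z − z₀, so z = z₀ + w.
Then 5 − z = 5 − (z₀ + w) = (5 − z₀) − w = 8 − w.
f(z) = 1/(8 − w)^2 = (1/(8)^2) · (1 − w/(8))^{−2}.
By the binomial series (1−u)^{−2} = Σ_{n≥0} C(n+1, 1) u^n for |u|<1, with u = w/(8):
  c_n = C(n+1, 1) / (8)^(n+2).
  c_0 = 1/(8)^2 = 1/64.
  c_1 = 2/(8)^3 = 1/256.
The series is valid for |w/d| < 1, i.e. |z − z₀| < |d|.
Radius of convergence: R = |5 − z₀| = |8| = 8 (distance from z₀ to the singularity z = 5).

c_0 = 1/64, c_1 = 1/256; R = 8.


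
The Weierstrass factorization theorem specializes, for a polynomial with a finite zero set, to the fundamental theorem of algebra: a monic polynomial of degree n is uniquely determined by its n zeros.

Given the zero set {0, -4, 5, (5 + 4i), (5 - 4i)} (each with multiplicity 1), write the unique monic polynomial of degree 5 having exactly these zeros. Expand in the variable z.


The polynomial is p(z) = ∏_{α ∈ S} (z − α), where S = {0, -4, 5, (5 + 4i), (5 - 4i)}.
Expanding the product yields: p(z) = z^5 -11·z^4 + 31·z^3 + 159·z^2 -820·z.
Note conjugate pairs combine to real quadratics: (z − (5+4i))(z − (5−4i)) = z² − 10z + 41.
The resulting polynomial has degree 5 and real coefficients as required.

p(z) = z^5 -11·z^4 + 31·z^3 + 159·z^2 -820·z.


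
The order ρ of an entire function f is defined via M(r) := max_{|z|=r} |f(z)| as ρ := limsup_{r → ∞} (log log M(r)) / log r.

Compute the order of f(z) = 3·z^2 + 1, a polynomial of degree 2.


|f(z)| ≤ Σ|c_k|·r^k = O(r^2) as r → ∞. Polynomial growth is O(e^{r^ε}) for every ε > 0 (since r^2/e^{r^ε} → 0), so ρ ≤ ε for all ε > 0, i.e. ρ = 0. Every nonconstant polynomial has order 0.
Therefore ρ = 0.

Order ρ = 0.


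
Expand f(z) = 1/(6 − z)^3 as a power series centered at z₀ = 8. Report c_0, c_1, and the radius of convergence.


Let w = z − z₀, so z = z₀ + w.
Then 6 − z = 6 − (z₀ + w) = (6 − z₀) − w = -2 − w.
f(z) = 1/(-2 − w)^3 = (1/(-2)^3) · (1 − w/(-2))^{−3}.
By the binomial series (1−u)^{−3} = Σ_{n≥0} C(n+2, 2) u^n for |u|<1, with u = w/(-2):
  c_n = C(n+2, 2) / (-2)^(n+3).
  c_0 = 1/(-2)^3 = -1/8.
  c_1 = 3/(-2)^4 = 3/16.
The series is valid for |w/d| < 1, i.e. |z − z₀| < |d|.
Radius of convergence: R = |6 − z₀| = |-2| = 2 (distance from z₀ to the singularity z = 6).

c_0 = -1/8, c_1 = 3/16; R = 2.


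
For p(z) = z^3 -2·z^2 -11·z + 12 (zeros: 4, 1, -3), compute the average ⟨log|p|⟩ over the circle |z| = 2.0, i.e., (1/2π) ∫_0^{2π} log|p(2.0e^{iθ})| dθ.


Zeros: -3, 1, 4; r = 2.0.
Inside |z| < r: 1. Outside (|z| ≥ r): -3, 4.
p(0) = 12, so log|p(0)| = log(12) = 2.4849.
Apply Jensen: I(r) = log|p(0)| + Σ_k log(r/|z_k|), summed over zeros inside |z| < r.
  log(r/|z_k|) for z_k = 1: log(2.0/1) = 0.6931
  Outside zeros (-3, 4) contribute nothing to the Jensen sum.
Sum over inside zeros: 0.6931.
I(r) = log|p(0)| + (inside sum) = 2.4849 + 0.6931 = 3.1781.
Note: since some zeros are outside |z| ≤ r, the simplified n·log(r) form does NOT apply — only the inside zeros contribute.

I(r) ≈ 3.1781.


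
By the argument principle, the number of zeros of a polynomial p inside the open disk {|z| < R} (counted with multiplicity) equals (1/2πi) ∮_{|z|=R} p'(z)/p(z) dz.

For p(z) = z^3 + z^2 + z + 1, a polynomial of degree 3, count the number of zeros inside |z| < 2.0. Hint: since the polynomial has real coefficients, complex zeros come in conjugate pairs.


The zeros of p are: -1, (0 + 1i), (0 - 1i).
Their magnitudes are: 1, 1, 1.
Zeros with |z| < R = 2.0: -1, (0 + 1i), (0 - 1i).
Count = 3.
By the argument principle, (1/2πi) ∮_{|z|=R} p'(z)/p(z) dz equals exactly this count.

Number of zeros inside |z| < 2.0: 3.


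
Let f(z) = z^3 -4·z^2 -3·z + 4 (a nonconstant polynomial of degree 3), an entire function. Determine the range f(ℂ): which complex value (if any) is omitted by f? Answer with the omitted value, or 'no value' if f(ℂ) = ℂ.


Little Picard bounds the complement of f(ℂ) to at most one point.
For every w ∈ ℂ, the equation p(z) − w = 0 is a nonconstant polynomial in z and hence has at least one root by the fundamental theorem of algebra. So p is surjective onto ℂ, omitting no value.

Omitted value: no value.


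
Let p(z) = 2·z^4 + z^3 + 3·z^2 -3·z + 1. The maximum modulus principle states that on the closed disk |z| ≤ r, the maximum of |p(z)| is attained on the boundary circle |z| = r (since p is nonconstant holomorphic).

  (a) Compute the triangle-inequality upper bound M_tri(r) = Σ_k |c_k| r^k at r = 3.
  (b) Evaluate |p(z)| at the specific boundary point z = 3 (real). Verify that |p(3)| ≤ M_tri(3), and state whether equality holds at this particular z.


Coefficients: c_0 = 1, c_1 = -3, c_2 = 3, c_3 = 1, c_4 = 2. Radius r = 3.
Part (a). Triangle bound: M_tri(r) = Σ_k |c_k| r^k
  = |1|·3^0 + |-3|·3^1 + |3|·3^2 + |1|·3^3 + |2|·3^4
  = 1 + 9 + 27 + 27 + 162 = 226.
This bounds M(r) := max_{|z|=r} |p(z)| from above; equality holds iff all terms c_k z^k can be made to align in phase at a single z on |z|=r.
Part (b). At z = 3 (real, on the circle |z| = r):
  p(3) = (1)·3^0 + (-3)·3^1 + (3)·3^2 + (1)·3^3 + (2)·3^4 = 208.
  |p(3)| = 208.
Check: |p(3)| = 208 ≤ 226 = M_tri(3). ✓ Equality does not hold at z = 3 (the coefficients have mixed signs, so the terms do not all align in phase there).

M_tri(3) = 226; |p(3)| = 208; equality at z=3: no.


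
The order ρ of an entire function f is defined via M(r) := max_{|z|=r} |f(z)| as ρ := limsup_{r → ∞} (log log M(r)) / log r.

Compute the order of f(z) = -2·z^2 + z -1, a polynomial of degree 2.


|f(z)| ≤ Σ|c_k|·r^k = O(r^2) as r → ∞. Polynomial growth is O(e^{r^ε}) for every ε > 0 (since r^2/e^{r^ε} → 0), so ρ ≤ ε for all ε > 0, i.e. ρ = 0. Every nonconstant polynomial has order 0.
Therefore ρ = 0.

Order ρ = 0.


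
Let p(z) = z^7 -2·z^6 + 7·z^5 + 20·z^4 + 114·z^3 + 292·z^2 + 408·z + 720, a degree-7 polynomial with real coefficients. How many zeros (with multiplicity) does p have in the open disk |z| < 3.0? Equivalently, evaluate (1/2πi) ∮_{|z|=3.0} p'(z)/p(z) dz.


The zeros of p are: (0 + 2i), (0 - 2i), (-1 + 2i), (-1 - 2i), -2, (3 + 3i), (3 - 3i).
Their magnitudes are: 2, 2, 2.236, 2.236, 2, 4.243, 4.243.
Zeros with |z| < R = 3.0: (0 + 2i), (0 - 2i), (-1 + 2i), (-1 - 2i), -2.
Count = 5.
By the argument principle, (1/2πi) ∮_{|z|=R} p'(z)/p(z) dz equals exactly this count.

Number of zeros inside |z| < 3.0: 5.


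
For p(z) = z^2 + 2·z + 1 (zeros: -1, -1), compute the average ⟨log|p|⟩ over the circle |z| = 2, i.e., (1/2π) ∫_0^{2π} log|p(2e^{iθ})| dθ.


Zeros: -1, -1; r = 2.
Inside |z| < r: -1, -1. Outside (|z| ≥ r): ∅.
p(0) = 1, so log|p(0)| = log(1) = 0.0000.
Apply Jensen: I(r) = log|p(0)| + Σ_k log(r/|z_k|), summed over zeros inside |z| < r.
  log(r/|z_k|) for z_k = -1: log(2/1) = 0.6931
  log(r/|z_k|) for z_k = -1: log(2/1) = 0.6931
Sum over inside zeros: 1.3863.
I(r) = log|p(0)| + (inside sum) = 0.0000 + 1.3863 = 1.3863.
Closed form (all zeros inside, monic): I(r) = n·log(r) = 2·log(2) = 1.3863. ✓

I(r) ≈ 1.3863.


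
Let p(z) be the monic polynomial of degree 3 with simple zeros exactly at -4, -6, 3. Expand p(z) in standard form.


The polynomial is p(z) = ∏_{α ∈ S} (z − α), where S = {-4, -6, 3}.
Expanding the product yields: p(z) = z^3 + 7·z^2 -6·z -72.
The resulting polynomial has degree 3 and real coefficients as required.

p(z) = z^3 + 7·z^2 -6·z -72.


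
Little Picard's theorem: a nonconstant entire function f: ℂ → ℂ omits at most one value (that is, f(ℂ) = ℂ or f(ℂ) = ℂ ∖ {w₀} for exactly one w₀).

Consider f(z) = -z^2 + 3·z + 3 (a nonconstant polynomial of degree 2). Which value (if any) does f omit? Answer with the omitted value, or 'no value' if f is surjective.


Little Picard bounds the complement of f(ℂ) to at most one point.
For every w ∈ ℂ, the equation p(z) − w = 0 is a nonconstant polynomial in z and hence has at least one root by the fundamental theorem of algebra. So p is surjective onto ℂ, omitting no value.

Omitted value: no value.


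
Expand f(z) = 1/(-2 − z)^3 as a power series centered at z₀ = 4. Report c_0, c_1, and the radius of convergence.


Let w = z − z₀, so z = z₀ + w.
Then -2 − z = -2 − (z₀ + w) = (-2 − z₀) − w = -6 − w.
f(z) = 1/(-6 − w)^3 = (1/(-6)^3) · (1 − w/(-6))^{−3}.
By the binomial series (1−u)^{−3} = Σ_{n≥0} C(n+2, 2) u^n for |u|<1, with u = w/(-6):
  c_n = C(n+2, 2) / (-6)^(n+3).
  c_0 = 1/(-6)^3 = -1/216.
  c_1 = 3/(-6)^4 = 1/432.
The series is valid for |w/d| < 1, i.e. |z − z₀| < |d|.
Radius of convergence: R = |-2 − z₀| = |-6| = 6 (distance from z₀ to the singularity z = -2).

c_0 = -1/216, c_1 = 1/432; R = 6.


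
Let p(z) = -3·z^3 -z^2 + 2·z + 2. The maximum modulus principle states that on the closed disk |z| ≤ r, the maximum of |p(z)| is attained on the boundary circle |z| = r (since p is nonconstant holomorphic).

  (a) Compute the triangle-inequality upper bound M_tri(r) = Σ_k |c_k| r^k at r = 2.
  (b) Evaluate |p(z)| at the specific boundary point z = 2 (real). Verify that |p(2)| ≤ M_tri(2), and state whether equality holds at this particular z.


Coefficients: c_0 = 2, c_1 = 2, c_2 = -1, c_3 = -3. Radius r = 2.
Part (a). Triangle bound: M_tri(r) = Σ_k |c_k| r^k
  = |2|·2^0 + |2|·2^1 + |-1|·2^2 + |-3|·2^3
  = 2 + 4 + 4 + 24 = 34.
This bounds M(r) := max_{|z|=r} |p(z)| from above; equality holds iff all terms c_k z^k can be made to align in phase at a single z on |z|=r.
Part (b). At z = 2 (real, on the circle |z| = r):
  p(2) = (2)·2^0 + (2)·2^1 + (-1)·2^2 + (-3)·2^3 = -22.
  |p(2)| = 22.
Check: |p(2)| = 22 ≤ 34 = M_tri(2). ✓ Equality does not hold at z = 2 (the coefficients have mixed signs, so the terms do not all align in phase there).

M_tri(2) = 34; |p(2)| = 22; equality at z=2: no.


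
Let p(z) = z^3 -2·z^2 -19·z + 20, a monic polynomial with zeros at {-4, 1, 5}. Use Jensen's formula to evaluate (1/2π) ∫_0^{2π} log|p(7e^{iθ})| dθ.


Zeros: -4, 1, 5; r = 7.
Inside |z| < r: -4, 1, 5. Outside (|z| ≥ r): ∅.
p(0) = 20, so log|p(0)| = log(20) = 2.9957.
Apply Jensen: I(r) = log|p(0)| + Σ_k log(r/|z_k|), summed over zeros inside |z| < r.
  log(r/|z_k|) for z_k = -4: log(7/4) = 0.5596
  log(r/|z_k|) for z_k = 1: log(7/1) = 1.9459
  log(r/|z_k|) for z_k = 5: log(7/5) = 0.3365
Sum over inside zeros: 2.8420.
I(r) = log|p(0)| + (inside sum) = 2.9957 + 2.8420 = 5.8377.
Closed form (all zeros inside, monic): I(r) = n·log(r) = 3·log(7) = 5.8377. ✓

I(r) ≈ 5.8377.


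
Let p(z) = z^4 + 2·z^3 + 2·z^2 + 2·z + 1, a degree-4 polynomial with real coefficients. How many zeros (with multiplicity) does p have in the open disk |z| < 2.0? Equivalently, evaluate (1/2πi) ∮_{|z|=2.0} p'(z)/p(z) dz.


The zeros of p are: -1, -1, (0 + 1i), (0 - 1i).
Their magnitudes are: 1, 1, 1, 1.
Zeros with |z| < R = 2.0: -1, -1, (0 + 1i), (0 - 1i).
Count = 4.
By the argument principle, (1/2πi) ∮_{|z|=R} p'(z)/p(z) dz equals exactly this count.

Number of zeros inside |z| < 2.0: 4.


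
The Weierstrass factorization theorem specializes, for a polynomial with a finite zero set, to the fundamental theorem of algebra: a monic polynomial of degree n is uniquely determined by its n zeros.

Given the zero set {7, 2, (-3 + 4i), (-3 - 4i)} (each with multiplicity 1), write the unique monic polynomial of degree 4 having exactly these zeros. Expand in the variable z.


The polynomial is p(z) = ∏_{α ∈ S} (z − α), where S = {7, 2, (-3 + 4i), (-3 - 4i)}.
Expanding the product yields: p(z) = z^4 -3·z^3 -15·z^2 -141·z + 350.
Note conjugate pairs combine to real quadratics: (z − (-3+4i))(z − (-3−4i)) = z² + 6z + 25.
The resulting polynomial has degree 4 and real coefficients as required.

p(z) = z^4 -3·z^3 -15·z^2 -141·z + 350.


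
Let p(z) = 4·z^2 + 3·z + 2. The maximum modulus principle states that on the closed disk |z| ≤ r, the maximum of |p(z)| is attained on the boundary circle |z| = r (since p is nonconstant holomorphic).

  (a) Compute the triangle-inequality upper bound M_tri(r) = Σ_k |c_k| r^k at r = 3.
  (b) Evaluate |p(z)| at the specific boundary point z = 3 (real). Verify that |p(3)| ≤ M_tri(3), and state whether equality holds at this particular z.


Coefficients: c_0 = 2, c_1 = 3, c_2 = 4. Radius r = 3.
Part (a). Triangle bound: M_tri(r) = Σ_k |c_k| r^k
  = |2|·3^0 + |3|·3^1 + |4|·3^2
  = 2 + 9 + 36 = 47.
This bounds M(r) := max_{|z|=r} |p(z)| from above; equality holds iff all terms c_k z^k can be made to align in phase at a single z on |z|=r.
Part (b). At z = 3 (real, on the circle |z| = r):
  p(3) = (2)·3^0 + (3)·3^1 + (4)·3^2 = 47.
  |p(3)| = 47.
Since all nonzero coefficients share the same sign, |p(3)| = 47 = M_tri(3); the triangle bound is attained at z = 3, so in fact M(r) = 47.

M_tri(3) = 47; |p(3)| = 47; equality at z=3: yes.


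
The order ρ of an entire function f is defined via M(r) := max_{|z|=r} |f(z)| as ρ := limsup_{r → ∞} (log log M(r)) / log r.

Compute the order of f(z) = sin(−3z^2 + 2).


Write sin(w) = (e^{iw} ± e^{−iw})/(2 or 2i), so |sin(w)| ≤ e^{|w|}. With w = −3z^2 + 2, |w| ≤ 3r^2 + 2 on |z|=r, giving M(r) ≤ e^{3r^2 + 2} and ρ ≤ 2. For the lower bound, choose z on |z|=r with -3z^2 purely imaginary of modulus 3r^2; then |sin(−3z^2 + 2)| grows like e^{3r^2}/2, so ρ ≥ 2. Hence ρ = 2.
Therefore ρ = 2.

Order ρ = 2.


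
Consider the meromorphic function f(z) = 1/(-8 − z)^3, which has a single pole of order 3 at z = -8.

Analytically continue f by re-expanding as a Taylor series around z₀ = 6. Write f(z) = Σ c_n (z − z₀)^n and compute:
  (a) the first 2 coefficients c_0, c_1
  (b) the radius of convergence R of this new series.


Let w = z − z₀, so z = z₀ + w.
Then -8 − z = -8 − (z₀ + w) = (-8 − z₀) − w = -14 − w.
f(z) = 1/(-14 − w)^3 = (1/(-14)^3) · (1 − w/(-14))^{−3}.
By the binomial series (1−u)^{−3} = Σ_{n≥0} C(n+2, 2) u^n for |u|<1, with u = w/(-14):
  c_n = C(n+2, 2) / (-14)^(n+3).
  c_0 = 1/(-14)^3 = -1/2744.
  c_1 = 3/(-14)^4 = 3/38416.
The series is valid for |w/d| < 1, i.e. |z − z₀| < |d|.
Radius of convergence: R = |-8 − z₀| = |-14| = 14 (distance from z₀ to the singularity z = -8).

c_0 = -1/2744, c_1 = 3/38416; R = 14.
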